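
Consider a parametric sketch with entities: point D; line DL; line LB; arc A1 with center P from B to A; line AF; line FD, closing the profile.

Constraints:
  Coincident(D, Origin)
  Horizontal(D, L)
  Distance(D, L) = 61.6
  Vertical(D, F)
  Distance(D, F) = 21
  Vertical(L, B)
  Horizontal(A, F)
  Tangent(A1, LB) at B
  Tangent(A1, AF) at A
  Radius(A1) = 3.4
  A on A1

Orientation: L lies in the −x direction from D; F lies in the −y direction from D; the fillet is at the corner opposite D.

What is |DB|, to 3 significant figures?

64.1

D is at the origin; D and L share the same y with |DL| = 61.6 and L on the −x side, so L = (-61.6, 0.00). DF is vertical with |DF| = 21.0 and F on the −y side, so F = (0.00, -21.0). The virtual corner opposite D is at (-61.6, -21.0). Tangency of A1 to LB means the radius PB is perpendicular to LB and A1 meets AF tangentially, so PA is at right angles to AF, with radius 3.4, so the center P sits 3.4 in from both sides at P = (-58.2, -17.6). That places the tangent points at B = (-61.6, -17.6) on LB and A = (-58.2, -21.0) on AF. Then |DB| = |B − D| = 64.1.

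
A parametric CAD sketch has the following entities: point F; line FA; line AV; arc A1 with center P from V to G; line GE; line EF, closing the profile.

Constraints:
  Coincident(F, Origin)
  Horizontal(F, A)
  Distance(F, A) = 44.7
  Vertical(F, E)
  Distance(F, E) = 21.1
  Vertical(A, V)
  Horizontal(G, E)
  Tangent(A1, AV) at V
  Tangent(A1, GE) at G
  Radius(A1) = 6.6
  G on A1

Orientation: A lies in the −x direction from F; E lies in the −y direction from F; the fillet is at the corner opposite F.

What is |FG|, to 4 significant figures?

43.55

F is at the origin; F and A share the same y with |FA| = 44.7 and A on the −x side, so A = (-44.70, 0.000). FE is vertical with |FE| = 21.1 and E on the −y side, so E = (0.000, -21.10). The virtual corner opposite F is at (-44.70, -21.10). Tangency of A1 to AV means the radius PV is perpendicular to AV and the tangent condition forces PG to be normal to GE, with radius 6.6, so the center P sits 6.6 in from both sides at P = (-38.10, -14.50). That places the tangent points at V = (-44.70, -14.50) on AV and G = (-38.10, -21.10) on GE. Then |FG| = |G − F| = 43.55.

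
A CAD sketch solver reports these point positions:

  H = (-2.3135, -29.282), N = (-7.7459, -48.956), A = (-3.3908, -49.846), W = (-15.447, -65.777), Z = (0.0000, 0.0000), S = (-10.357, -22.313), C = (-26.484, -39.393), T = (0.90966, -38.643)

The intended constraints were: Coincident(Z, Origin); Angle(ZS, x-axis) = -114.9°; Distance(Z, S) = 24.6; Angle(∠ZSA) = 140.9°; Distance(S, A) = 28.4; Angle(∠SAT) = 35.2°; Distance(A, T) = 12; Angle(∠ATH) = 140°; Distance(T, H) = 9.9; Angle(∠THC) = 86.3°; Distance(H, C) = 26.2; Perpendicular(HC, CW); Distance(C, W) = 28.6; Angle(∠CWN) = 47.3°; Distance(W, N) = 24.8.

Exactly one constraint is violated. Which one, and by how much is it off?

Distance(W, N) = 24.8 — off by 6.30.

Z = (0.00, 0.00) ✓; ZS at -114.9° ✓; |ZS| = 24.60 ✓; ∠ZSA = 140.9° ✓; |SA| = 28.40 ✓; ∠SAT = 35.20° ✓; |AT| = 12.00 ✓; ∠ATH = 140.0° ✓; |TH| = 9.900 ✓; ∠THC = 86.30° ✓; |HC| = 26.20 ✓; ∠(HC, CW) = 90.00° ✓; |CW| = 28.60 ✓; ∠CWN = 47.30° ✓; |WN| = 18.50 ✗.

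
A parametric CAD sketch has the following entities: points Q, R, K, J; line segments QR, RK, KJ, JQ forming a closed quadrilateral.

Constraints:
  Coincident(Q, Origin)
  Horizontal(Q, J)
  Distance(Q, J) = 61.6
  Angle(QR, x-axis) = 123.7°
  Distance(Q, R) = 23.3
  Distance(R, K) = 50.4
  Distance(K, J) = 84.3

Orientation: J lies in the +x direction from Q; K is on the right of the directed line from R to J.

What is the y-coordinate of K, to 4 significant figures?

-30.86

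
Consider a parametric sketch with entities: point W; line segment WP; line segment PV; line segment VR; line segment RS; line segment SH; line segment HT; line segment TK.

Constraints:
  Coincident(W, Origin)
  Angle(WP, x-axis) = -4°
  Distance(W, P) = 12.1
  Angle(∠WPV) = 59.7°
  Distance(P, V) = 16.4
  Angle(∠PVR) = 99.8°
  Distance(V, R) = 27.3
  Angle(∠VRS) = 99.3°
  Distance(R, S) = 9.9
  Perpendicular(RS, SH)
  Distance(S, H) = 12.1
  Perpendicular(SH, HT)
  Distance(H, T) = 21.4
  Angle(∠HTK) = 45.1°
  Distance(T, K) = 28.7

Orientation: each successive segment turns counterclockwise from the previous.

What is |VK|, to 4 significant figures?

37.56

SH is perpendicular to HT, so HT runs at 97.20°; with |HT| = 21.4, T = (-10.81, 19.03). ∠HTK = 45.1° gives TK at -127.9° from the x-axis; with |TK| = 28.7, K = (-28.44, -3.616). Then |VK| = |K − V| = 37.56.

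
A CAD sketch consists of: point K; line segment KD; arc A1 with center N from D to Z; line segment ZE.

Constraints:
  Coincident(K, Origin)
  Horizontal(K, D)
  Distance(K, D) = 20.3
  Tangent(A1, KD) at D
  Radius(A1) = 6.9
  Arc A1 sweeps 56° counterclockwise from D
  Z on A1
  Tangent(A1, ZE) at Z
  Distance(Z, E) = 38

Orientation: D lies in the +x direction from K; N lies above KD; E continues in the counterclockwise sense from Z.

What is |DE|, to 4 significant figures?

43.83

K is at the origin; KD is horizontal with |KD| = 20.3 and D on the +x side, so D = (20.30, 0.000). The tangent condition forces ND to be normal to KD, so N = D + (0, 6.9) = (20.30, 6.900). On A1, D sits at bearing -90° from N; a 56° counterclockwise sweep puts Z at bearing -34°, so Z = N + 6.9·(cos -34°, sin -34°) = (26.02, 3.042). Since A1 is tangent to ZE there, NZ ⟂ ZE, so ZE runs along (−sin -34°, cos -34°); with |ZE| = 38.0, E = (47.27, 34.54). Then |DE| = |E − D| = 43.83.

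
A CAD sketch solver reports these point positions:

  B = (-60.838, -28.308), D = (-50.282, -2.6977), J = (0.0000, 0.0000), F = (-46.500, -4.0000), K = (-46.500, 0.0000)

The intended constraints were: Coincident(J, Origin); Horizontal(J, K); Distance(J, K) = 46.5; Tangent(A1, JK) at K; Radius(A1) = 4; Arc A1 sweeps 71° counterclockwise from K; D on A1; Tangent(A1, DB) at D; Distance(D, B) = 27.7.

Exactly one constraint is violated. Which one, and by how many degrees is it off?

Tangent(A1, DB) at D — off by 3.40°.

J = (0.00, 0.00) ✓; J.y = 0.00, K.y = 0.00 ✓; |JK| = 46.50 ✓; ∠(FK, KJ) = 90.00° ✓; |FK| = 4.000 ✓; bearing(F→D) − bearing(F→K) = 71.00° ✓; |FD| = 4.000 ✓; ∠(FD, DB) = 93.40° ✗; |DB| = 27.70 ✓.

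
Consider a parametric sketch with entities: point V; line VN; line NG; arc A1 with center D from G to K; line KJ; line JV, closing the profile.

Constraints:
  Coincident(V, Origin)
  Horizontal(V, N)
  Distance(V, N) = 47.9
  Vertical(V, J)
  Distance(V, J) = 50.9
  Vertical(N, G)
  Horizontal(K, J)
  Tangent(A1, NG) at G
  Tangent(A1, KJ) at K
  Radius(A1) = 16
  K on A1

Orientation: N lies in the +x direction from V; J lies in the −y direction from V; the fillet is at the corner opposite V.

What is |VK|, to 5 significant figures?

60.070

V is at the origin; VN is horizontal with |VN| = 47.9 and N on the +x side, so N = (47.900, 0.0000). V and J share the same x with |VJ| = 50.9 and J on the −y side, so J = (0.0000, -50.900). The virtual corner opposite V is at (47.900, -50.900). The tangent condition forces DG to be normal to NG and since A1 is tangent to KJ there, DK ⟂ KJ, with radius 16.0, so the center D sits 16.0 in from both sides at D = (31.900, -34.900). That places the tangent points at G = (47.900, -34.900) on NG and K = (31.900, -50.900) on KJ. Then |VK| = |K − V| = 60.070.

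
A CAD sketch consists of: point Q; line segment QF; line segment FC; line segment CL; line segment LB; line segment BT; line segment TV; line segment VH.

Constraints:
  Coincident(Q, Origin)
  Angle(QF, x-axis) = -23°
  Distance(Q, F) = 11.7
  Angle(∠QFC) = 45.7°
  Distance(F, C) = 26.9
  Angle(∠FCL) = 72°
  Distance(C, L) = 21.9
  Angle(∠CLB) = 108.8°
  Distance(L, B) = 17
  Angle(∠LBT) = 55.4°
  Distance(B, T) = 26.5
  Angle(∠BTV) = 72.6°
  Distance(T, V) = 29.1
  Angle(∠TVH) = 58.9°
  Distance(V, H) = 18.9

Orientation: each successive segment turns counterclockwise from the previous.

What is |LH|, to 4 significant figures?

4.395

∠BTV = 72.6° gives TV at 162.5° from the x-axis; with |TV| = 29.1, V = (-22.59, 21.18). ∠TVH = 58.9° gives VH at -76.40° from the x-axis; with |VH| = 18.9, H = (-18.14, 2.811). Then |LH| = |H − L| = 4.395.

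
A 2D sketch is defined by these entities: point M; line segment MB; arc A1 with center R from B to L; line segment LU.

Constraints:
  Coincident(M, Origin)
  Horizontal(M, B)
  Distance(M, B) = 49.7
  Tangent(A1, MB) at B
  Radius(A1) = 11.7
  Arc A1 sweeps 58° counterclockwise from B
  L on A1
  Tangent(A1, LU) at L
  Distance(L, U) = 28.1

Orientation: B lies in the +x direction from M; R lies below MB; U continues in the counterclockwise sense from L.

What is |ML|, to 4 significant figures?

40.16

Tangency of A1 to MB means the radius RB is perpendicular to MB, so R = B + (0, -11.7) = (49.70, -11.70). On A1, B sits at bearing 90° from R; a 58° counterclockwise sweep puts L at bearing 148°, so L = R + 11.7·(cos 148°, sin 148°) = (39.78, -5.500). Then |ML| = |L − M| = 40.16.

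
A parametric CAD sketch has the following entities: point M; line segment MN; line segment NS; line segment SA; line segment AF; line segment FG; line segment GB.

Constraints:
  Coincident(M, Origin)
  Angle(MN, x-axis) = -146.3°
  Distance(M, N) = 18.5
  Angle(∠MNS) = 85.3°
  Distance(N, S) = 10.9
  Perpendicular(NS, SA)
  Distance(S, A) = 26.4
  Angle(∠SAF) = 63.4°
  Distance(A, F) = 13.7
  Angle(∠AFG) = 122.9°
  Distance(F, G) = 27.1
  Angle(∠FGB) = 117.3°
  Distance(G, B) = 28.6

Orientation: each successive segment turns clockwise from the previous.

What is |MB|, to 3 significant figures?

44.7

∠AFG = 122.9° gives FG at -145° from the x-axis; with |FG| = 27.1, G = (-19.1, -17.3). ∠FGB = 117.3° gives GB at 153° from the x-axis; with |GB| = 28.6, B = (-44.5, -4.12). Then |MB| = |B − M| = 44.7.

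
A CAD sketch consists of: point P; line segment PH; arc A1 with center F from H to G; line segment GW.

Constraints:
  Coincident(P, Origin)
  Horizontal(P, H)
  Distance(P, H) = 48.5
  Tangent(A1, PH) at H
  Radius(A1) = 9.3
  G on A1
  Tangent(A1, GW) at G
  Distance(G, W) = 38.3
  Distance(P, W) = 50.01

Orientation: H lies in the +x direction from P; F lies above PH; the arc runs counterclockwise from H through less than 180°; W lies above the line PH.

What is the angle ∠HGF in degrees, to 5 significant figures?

21.487°

Checks: |FG| = 9.300 ✓; ∠(FG, GW) = 90.00° ✓; |GW| = 38.30 ✓; |PW| = 50.01 ✓.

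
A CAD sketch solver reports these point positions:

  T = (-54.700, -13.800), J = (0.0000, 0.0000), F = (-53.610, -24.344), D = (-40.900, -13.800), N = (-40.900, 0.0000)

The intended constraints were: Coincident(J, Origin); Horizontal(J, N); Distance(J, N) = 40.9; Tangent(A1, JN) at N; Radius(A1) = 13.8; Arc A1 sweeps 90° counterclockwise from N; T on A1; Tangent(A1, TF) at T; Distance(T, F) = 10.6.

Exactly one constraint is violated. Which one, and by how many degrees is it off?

Tangent(A1, TF) at T — off by 5.90°.

J = (0.00, 0.00) ✓; J.y = 0.00, N.y = 0.00 ✓; |JN| = 40.90 ✓; ∠(DN, NJ) = 90.00° ✓; |DN| = 13.80 ✓; bearing(D→T) − bearing(D→N) = 90.00° ✓; |DT| = 13.80 ✓; ∠(DT, TF) = 84.10° ✗; |TF| = 10.60 ✓.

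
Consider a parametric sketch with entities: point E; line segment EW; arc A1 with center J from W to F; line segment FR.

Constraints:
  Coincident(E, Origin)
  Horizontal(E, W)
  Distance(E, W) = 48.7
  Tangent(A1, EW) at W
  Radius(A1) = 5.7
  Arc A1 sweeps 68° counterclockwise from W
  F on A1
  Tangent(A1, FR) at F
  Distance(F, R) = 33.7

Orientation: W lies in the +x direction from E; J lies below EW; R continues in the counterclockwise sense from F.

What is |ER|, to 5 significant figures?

46.474

E is at the origin; EW is horizontal with |EW| = 48.7 and W on the +x side, so W = (48.700, 0.0000). Tangency of A1 to EW means the radius JW is perpendicular to EW, so J = W + (0, -5.7) = (48.700, -5.7000). On A1, W sits at bearing 90° from J; a 68° counterclockwise sweep puts F at bearing 158°, so F = J + 5.7·(cos 158°, sin 158°) = (43.415, -3.5647). Since A1 is tangent to FR there, JF ⟂ FR, so FR runs along (−sin 158°, cos 158°); with |FR| = 33.7, R = (30.791, -34.811). Then |ER| = |R − E| = 46.474.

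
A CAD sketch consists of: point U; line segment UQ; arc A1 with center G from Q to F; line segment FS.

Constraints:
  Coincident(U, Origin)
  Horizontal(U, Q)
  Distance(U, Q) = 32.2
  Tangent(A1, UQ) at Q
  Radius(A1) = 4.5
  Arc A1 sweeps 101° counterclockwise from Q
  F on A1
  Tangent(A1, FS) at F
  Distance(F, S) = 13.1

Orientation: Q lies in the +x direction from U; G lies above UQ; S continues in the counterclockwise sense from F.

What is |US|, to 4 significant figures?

38.68

U is at the origin; UQ is horizontal with |UQ| = 32.2 and Q on the +x side, so Q = (32.20, 0.000). The tangent condition forces GQ to be normal to UQ, so G = Q + (0, 4.5) = (32.20, 4.500). On A1, Q sits at bearing -90° from G; a 101° counterclockwise sweep puts F at bearing 11°, so F = G + 4.5·(cos 11°, sin 11°) = (36.62, 5.359). The tangent condition forces GF to be normal to FS, so FS runs along (−sin 11°, cos 11°); with |FS| = 13.1, S = (34.12, 18.22). Then |US| = |S − U| = 38.68.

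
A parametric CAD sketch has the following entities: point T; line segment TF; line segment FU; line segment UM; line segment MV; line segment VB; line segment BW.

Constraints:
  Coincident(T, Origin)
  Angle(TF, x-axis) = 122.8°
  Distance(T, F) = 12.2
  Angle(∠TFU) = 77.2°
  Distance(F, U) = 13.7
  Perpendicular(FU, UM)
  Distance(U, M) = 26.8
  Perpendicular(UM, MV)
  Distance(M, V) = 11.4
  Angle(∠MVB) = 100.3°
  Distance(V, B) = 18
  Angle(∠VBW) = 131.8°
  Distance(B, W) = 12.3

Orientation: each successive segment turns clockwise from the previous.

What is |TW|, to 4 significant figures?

13.12

T is at the origin; TF runs at 122.8° with length 12.2, so F = (-6.609, 10.25). ∠TFU = 77.2° gives FU at 20.00° from the x-axis; with |FU| = 13.7, U = (6.265, 14.94). FU ⟂ UM, so UM runs at -70.00°; with |UM| = 26.8, M = (15.43, -10.24). UM ⟂ MV, so MV runs at -160.0°; with |MV| = 11.4, V = (4.719, -14.14). ∠MVB = 100.3° gives VB at 120.3° from the x-axis; with |VB| = 18.0, B = (-4.363, 1.399). ∠VBW = 131.8° gives BW at 72.10° from the x-axis; with |BW| = 12.3, W = (-0.5824, 13.10). Then |TW| = |W − T| = 13.12.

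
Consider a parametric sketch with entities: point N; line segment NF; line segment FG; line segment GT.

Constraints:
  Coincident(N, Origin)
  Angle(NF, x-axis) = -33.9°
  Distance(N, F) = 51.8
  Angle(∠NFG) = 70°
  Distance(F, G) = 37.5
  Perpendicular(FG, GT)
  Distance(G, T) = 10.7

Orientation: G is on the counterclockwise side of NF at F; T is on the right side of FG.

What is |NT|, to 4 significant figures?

62.59

N is at the origin; NF runs at -33.9° with length 51.8, so F = 51.8·(cos -33.9°, sin -33.9°) = (42.99, -28.89). ∠NFG = 70.0°, so FG runs at -33.9° + (180° − 70.0°) = 76.10° from the x-axis; with |FG| = 37.5, G = F + 37.5·(cos 76.10°, sin 76.10°) = (52.00, 7.511). FG is perpendicular to GT; with |GT| = 10.7 on the right of FG, T = G + 10.7·(0.9707, -0.2402) = (62.39, 4.940). Then |NT| = |T − N| = 62.59.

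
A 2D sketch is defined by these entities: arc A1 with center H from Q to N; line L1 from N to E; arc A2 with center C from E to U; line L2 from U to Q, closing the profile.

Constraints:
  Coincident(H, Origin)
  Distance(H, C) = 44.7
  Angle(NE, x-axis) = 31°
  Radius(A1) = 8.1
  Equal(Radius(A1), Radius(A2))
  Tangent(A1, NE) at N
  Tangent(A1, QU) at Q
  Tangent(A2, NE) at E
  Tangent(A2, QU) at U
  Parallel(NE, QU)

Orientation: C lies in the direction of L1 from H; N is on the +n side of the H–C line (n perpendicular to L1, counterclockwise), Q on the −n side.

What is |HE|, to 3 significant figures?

45.4

The slot axis is L1's direction at 31.0°, so u = (cos 31.0°, sin 31.0°) = (0.857, 0.515) and n = (−sin 31.0°, cos 31.0°) = (-0.515, 0.857). H is at the origin and C lies 44.7 along u from H, so C = 44.7·u = (38.3, 23.0). Tangency of A1 to both parallel lines with radius 8.1 puts N and Q at H ± 8.1·n: N = (-4.17, 6.94), Q = (4.17, -6.94). Equal radii place E and U the same way about C: E = C + 8.1·n = (34.1, 30.0), U = C − 8.1·n = (42.5, 16.1). Then |HE| = |E − H| = 45.4.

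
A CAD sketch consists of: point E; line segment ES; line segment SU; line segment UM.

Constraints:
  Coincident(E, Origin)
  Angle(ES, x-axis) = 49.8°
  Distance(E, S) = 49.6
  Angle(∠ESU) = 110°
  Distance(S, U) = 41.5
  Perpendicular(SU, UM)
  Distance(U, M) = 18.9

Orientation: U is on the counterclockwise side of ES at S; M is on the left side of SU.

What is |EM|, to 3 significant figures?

64.7

E is at the origin; ES runs at 49.8° with length 49.6, so S = 49.6·(cos 49.8°, sin 49.8°) = (32.0, 37.9). ∠ESU = 110.0°, so SU runs at 49.8° + (180° − 110.0°) = 120° from the x-axis; with |SU| = 41.5, U = S + 41.5·(cos 120°, sin 120°) = (11.4, 73.9). SU ⟂ UM; with |UM| = 18.9 on the left of SU, M = U + 18.9·(-0.868, -0.497) = (-5.01, 64.5). Then |EM| = |M − E| = 64.7.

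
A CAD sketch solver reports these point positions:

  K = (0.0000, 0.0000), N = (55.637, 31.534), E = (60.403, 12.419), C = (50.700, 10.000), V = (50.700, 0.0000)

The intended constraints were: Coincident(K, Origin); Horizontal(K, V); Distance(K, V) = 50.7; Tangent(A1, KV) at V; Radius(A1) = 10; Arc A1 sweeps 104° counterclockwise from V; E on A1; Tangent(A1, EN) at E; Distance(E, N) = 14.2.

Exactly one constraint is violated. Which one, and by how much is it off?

Distance(E, N) = 14.2 — off by 5.50.

K = (0.00, 0.00) ✓; K.y = 0.00, V.y = 0.00 ✓; |KV| = 50.70 ✓; ∠(CV, VK) = 90.00° ✓; |CV| = 10.00 ✓; bearing(C→E) − bearing(C→V) = 104.0° ✓; |CE| = 10.00 ✓; ∠(CE, EN) = 90.00° ✓; |EN| = 19.70 ✗.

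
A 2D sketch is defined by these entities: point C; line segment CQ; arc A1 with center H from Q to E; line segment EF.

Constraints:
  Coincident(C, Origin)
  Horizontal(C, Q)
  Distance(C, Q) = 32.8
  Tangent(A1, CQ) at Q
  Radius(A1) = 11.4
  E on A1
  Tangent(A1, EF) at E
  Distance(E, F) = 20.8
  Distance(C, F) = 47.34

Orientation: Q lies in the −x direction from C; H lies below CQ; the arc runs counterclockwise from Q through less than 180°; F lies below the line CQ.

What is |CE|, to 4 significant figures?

45.94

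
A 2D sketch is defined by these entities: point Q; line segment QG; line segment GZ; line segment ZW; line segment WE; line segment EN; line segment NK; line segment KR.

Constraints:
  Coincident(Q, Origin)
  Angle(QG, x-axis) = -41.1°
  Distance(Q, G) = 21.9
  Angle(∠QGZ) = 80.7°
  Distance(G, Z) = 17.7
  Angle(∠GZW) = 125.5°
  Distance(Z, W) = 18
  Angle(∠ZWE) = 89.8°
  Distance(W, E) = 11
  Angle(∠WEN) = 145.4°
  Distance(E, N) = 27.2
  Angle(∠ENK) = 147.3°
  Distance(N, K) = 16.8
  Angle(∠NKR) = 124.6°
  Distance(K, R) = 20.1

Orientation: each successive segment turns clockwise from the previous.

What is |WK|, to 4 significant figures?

50.47

Q is at the origin; QG runs at -41.1° with length 21.9, so G = (16.50, -14.40). ∠QGZ = 80.7° gives GZ at -140.4° from the x-axis; with |GZ| = 17.7, Z = (2.865, -25.68). ∠GZW = 125.5° gives ZW at 165.1° from the x-axis; with |ZW| = 18.0, W = (-14.53, -21.05). ∠ZWE = 89.8° gives WE at 74.90° from the x-axis; with |WE| = 11.0, E = (-11.66, -10.43). ∠WEN = 145.4° gives EN at 40.30° from the x-axis; with |EN| = 27.2, N = (9.080, 7.162). ∠ENK = 147.3° gives NK at 7.600° from the x-axis; with |NK| = 16.8, K = (25.73, 9.384). Then |WK| = |K − W| = 50.47.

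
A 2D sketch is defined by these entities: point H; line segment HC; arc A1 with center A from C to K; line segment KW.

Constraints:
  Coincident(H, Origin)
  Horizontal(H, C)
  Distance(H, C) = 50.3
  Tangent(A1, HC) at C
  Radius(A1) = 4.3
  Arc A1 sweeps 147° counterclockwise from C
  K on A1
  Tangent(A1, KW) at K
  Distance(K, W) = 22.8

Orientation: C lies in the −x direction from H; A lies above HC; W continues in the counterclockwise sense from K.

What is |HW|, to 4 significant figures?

70.09

H is at the origin; H and C share the same y with |HC| = 50.3 and C on the −x side, so C = (-50.30, 0.000). A1 meets HC tangentially, so AC is at right angles to HC, so A = C + (0, 4.3) = (-50.30, 4.300). On A1, C sits at bearing -90° from A; a 147° counterclockwise sweep puts K at bearing 57°, so K = A + 4.3·(cos 57°, sin 57°) = (-47.96, 7.906). The tangent condition forces AK to be normal to KW, so KW runs along (−sin 57°, cos 57°); with |KW| = 22.8, W = (-67.08, 20.32). Then |HW| = |W − H| = 70.09.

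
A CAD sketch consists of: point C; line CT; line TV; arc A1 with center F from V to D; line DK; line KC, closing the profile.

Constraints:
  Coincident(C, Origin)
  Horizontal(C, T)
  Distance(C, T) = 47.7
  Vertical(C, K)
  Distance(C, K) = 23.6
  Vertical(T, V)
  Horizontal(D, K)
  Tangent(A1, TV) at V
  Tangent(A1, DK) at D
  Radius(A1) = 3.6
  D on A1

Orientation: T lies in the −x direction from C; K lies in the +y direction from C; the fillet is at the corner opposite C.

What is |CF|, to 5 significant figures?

48.423

C is at the origin; CT is horizontal with |CT| = 47.7 and T on the −x side, so T = (-47.700, 0.0000). CK is vertical with |CK| = 23.6 and K on the +y side, so K = (0.0000, 23.600). The virtual corner opposite C is at (-47.700, 23.600). The tangent condition forces FV to be normal to TV and A1 meets DK tangentially, so FD is at right angles to DK, with radius 3.6, so the center F sits 3.6 in from both sides at F = (-44.100, 20.000). Then |CF| = |F − C| = 48.423.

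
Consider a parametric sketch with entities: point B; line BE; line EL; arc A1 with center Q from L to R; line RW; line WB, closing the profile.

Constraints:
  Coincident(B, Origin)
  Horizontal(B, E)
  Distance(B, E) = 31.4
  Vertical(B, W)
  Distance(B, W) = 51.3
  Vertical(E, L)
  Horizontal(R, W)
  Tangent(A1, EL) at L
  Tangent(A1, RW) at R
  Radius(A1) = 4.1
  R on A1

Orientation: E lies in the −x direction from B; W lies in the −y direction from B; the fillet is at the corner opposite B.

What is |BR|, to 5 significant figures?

58.112

The virtual corner opposite B is at (-31.400, -51.300). The tangent condition forces QL to be normal to EL and the tangent condition forces QR to be normal to RW, with radius 4.1, so the center Q sits 4.1 in from both sides at Q = (-27.300, -47.200). That places the tangent points at L = (-31.400, -47.200) on EL and R = (-27.300, -51.300) on RW. Then |BR| = |R − B| = 58.112.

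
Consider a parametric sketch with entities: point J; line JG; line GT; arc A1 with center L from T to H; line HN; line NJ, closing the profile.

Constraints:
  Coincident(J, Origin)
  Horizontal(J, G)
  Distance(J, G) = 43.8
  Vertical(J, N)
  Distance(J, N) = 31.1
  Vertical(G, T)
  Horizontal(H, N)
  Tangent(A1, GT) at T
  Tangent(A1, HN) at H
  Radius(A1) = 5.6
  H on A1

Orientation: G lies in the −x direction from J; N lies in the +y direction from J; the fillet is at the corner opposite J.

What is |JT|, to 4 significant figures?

50.68

The virtual corner opposite J is at (-43.80, 31.10). Since A1 is tangent to GT there, LT ⟂ GT and tangency of A1 to HN means the radius LH is perpendicular to HN, with radius 5.6, so the center L sits 5.6 in from both sides at L = (-38.20, 25.50). That places the tangent points at T = (-43.80, 25.50) on GT and H = (-38.20, 31.10) on HN. Then |JT| = |T − J| = 50.68.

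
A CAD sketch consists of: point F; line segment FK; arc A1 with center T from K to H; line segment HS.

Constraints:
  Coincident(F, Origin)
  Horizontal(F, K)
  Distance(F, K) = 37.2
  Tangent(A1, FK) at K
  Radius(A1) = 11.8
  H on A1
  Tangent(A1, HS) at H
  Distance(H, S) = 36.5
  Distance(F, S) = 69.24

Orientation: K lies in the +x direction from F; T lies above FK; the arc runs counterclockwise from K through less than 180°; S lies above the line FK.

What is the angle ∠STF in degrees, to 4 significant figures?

126.9°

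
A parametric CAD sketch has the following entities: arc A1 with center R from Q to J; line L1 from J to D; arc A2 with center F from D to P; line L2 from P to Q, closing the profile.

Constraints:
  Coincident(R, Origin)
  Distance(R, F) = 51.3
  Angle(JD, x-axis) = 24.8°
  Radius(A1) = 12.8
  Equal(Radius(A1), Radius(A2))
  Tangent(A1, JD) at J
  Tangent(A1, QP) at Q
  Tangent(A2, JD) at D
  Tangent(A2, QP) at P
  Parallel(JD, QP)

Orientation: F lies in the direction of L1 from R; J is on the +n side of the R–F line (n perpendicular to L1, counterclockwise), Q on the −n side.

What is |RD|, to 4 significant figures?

52.87

Tangency of A1 to both parallel lines with radius 12.8 puts J and Q at R ± 12.8·n: J = (-5.369, 11.62), Q = (5.369, -11.62). Equal radii place D and P the same way about F: D = F + 12.8·n = (41.20, 33.14), P = F − 12.8·n = (51.94, 9.898). Then |RD| = |D − R| = 52.87.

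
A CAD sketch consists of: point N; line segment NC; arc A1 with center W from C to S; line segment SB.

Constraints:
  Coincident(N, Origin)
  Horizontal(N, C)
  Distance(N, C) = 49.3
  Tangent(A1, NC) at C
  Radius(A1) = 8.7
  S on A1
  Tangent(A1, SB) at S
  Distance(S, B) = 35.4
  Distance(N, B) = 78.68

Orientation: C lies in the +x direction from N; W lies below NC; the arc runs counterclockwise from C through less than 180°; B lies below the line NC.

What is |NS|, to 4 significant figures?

45.50

N is at the origin; NC is horizontal with |NC| = 49.3 and C on the +x side, so C = (49.30, 0.000). The tangent condition forces WC to be normal to NC, so W = C + (0, -8.7) = (49.30, -8.700). Since WS ⟂ SB (tangency), |WB| = √(8.7² + 35.4²) = 36.45 regardless of where S sits on A1. So B lies on both circle(N, 78.68) and circle(W, 36.45); the below-NC intersection is B = (67.63, -40.21). S is the foot of the tangent from B: S = (43.04, -14.74).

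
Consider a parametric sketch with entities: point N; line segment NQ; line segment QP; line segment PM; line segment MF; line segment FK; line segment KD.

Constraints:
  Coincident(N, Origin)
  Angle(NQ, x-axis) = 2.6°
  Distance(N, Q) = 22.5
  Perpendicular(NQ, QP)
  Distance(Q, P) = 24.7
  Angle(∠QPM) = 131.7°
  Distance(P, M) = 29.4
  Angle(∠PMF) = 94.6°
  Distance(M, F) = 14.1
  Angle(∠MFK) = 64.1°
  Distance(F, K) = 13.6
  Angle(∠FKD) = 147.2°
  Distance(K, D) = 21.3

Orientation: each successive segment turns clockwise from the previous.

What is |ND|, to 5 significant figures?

41.849

∠MFK = 64.1° gives FK at 23.000° from the x-axis; with |FK| = 13.6, K = (4.4496, -29.604). ∠FKD = 147.2° gives KD at -9.8000° from the x-axis; with |KD| = 21.3, D = (25.439, -33.230). Then |ND| = |D − N| = 41.849.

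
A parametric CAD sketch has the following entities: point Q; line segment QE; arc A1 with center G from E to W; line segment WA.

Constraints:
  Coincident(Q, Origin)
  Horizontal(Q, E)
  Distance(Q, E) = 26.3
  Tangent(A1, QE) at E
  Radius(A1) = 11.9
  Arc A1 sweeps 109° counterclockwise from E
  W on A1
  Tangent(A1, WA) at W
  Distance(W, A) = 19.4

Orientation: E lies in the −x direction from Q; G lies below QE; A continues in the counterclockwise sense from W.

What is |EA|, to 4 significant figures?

34.47

Q is at the origin; Q and E share the same y with |QE| = 26.3 and E on the −x side, so E = (-26.30, 0.000). The tangent condition forces GE to be normal to QE, so G = E + (0, -11.9) = (-26.30, -11.90). On A1, E sits at bearing 90° from G; a 109° counterclockwise sweep puts W at bearing 199°, so W = G + 11.9·(cos 199°, sin 199°) = (-37.55, -15.77). Tangency of A1 to WA means the radius GW is perpendicular to WA, so WA runs along (−sin 199°, cos 199°); with |WA| = 19.4, A = (-31.24, -34.12). Then |EA| = |A − E| = 34.47.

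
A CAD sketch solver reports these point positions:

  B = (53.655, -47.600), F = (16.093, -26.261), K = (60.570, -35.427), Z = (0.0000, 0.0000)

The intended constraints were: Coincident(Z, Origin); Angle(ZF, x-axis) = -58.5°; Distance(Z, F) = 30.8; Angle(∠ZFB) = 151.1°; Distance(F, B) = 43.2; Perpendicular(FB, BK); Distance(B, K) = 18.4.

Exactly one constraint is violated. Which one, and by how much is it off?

Distance(B, K) = 18.4 — off by 4.40.

Z = (0.00, 0.00) ✓; ZF at -58.50° ✓; |ZF| = 30.80 ✓; ∠ZFB = 151.1° ✓; |FB| = 43.20 ✓; ∠(FB, BK) = 90.00° ✓; |BK| = 14.00 ✗.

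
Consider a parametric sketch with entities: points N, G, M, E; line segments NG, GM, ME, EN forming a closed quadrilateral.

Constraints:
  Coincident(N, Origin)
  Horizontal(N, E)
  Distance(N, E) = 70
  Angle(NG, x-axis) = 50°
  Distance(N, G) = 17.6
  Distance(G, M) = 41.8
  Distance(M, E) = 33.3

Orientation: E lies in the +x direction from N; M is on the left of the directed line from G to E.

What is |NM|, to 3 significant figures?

57.6

Checks: |GM| = 41.80 ✓; |ME| = 33.30 ✓.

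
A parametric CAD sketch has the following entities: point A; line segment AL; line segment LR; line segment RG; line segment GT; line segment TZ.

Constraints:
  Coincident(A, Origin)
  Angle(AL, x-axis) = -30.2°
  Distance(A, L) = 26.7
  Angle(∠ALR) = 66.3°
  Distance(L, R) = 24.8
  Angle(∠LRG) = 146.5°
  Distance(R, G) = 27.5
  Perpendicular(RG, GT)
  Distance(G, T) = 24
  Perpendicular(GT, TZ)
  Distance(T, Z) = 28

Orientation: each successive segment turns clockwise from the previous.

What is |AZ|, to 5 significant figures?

4.7282

A is at the origin; AL runs at -30.2° with length 26.7, so L = (23.076, -13.431). ∠ALR = 66.3° gives LR at -143.90° from the x-axis; with |LR| = 24.8, R = (3.0380, -28.043). ∠LRG = 146.5° gives RG at -177.40° from the x-axis; with |RG| = 27.5, G = (-24.434, -29.290). RG is perpendicular to GT, so GT runs at 92.600°; with |GT| = 24.0, T = (-25.522, -5.3149). GT is perpendicular to TZ, so TZ runs at 2.6000°; with |TZ| = 28.0, Z = (2.4488, -4.0447). Then |AZ| = |Z − A| = 4.7282.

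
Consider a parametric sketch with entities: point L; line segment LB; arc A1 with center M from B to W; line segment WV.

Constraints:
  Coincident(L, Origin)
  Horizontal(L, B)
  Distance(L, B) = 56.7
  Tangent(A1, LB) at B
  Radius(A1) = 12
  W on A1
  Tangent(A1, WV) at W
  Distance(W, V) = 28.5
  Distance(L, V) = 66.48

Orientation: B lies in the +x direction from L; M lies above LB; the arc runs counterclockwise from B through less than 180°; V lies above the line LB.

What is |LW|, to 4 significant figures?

69.28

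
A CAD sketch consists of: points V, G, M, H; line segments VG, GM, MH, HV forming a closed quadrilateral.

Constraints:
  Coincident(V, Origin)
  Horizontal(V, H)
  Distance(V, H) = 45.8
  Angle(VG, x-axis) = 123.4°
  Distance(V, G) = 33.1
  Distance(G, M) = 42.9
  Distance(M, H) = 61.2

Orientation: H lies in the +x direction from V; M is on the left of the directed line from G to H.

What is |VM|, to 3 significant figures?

55.8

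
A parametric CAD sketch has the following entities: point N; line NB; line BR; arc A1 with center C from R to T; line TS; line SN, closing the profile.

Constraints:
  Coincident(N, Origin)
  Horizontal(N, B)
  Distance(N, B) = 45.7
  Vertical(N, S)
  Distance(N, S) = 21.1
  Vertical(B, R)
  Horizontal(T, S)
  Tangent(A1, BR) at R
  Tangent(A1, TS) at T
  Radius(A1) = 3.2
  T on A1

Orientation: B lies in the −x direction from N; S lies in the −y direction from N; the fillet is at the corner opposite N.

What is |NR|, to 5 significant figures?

49.081

The virtual corner opposite N is at (-45.700, -21.100). Tangency of A1 to BR means the radius CR is perpendicular to BR and since A1 is tangent to TS there, CT ⟂ TS, with radius 3.2, so the center C sits 3.2 in from both sides at C = (-42.500, -17.900). That places the tangent points at R = (-45.700, -17.900) on BR and T = (-42.500, -21.100) on TS. Then |NR| = |R − N| = 49.081.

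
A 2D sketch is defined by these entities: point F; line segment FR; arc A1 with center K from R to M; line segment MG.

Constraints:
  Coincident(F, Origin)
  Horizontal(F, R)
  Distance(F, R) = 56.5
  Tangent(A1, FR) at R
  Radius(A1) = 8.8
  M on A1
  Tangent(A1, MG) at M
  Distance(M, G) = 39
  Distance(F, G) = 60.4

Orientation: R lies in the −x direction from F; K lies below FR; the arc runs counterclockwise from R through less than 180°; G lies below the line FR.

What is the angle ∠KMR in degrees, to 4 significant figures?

26.48°

Checks: |KM| = 8.800 ✓; ∠(KM, MG) = 90.00° ✓; |MG| = 39.00 ✓; |FG| = 60.40 ✓.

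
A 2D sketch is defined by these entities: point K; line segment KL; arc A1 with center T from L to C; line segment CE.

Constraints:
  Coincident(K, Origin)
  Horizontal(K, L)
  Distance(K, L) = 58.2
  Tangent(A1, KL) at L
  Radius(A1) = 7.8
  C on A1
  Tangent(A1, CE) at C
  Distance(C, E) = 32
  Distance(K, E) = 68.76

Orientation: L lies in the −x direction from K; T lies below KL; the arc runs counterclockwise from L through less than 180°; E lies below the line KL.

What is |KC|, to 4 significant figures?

66.40

K is at the origin; K and L share the same y with |KL| = 58.2 and L on the −x side, so L = (-58.20, 0.000). The tangent condition forces TL to be normal to KL, so T = L + (0, -7.8) = (-58.20, -7.800). Since TC ⟂ CE (tangency), |TE| = √(7.8² + 32.0²) = 32.94 regardless of where C sits on A1. So E lies on both circle(K, 68.76) and circle(T, 32.94); the below-KL intersection is E = (-55.48, -40.62). C is the foot of the tangent from E: C = (-65.60, -10.27).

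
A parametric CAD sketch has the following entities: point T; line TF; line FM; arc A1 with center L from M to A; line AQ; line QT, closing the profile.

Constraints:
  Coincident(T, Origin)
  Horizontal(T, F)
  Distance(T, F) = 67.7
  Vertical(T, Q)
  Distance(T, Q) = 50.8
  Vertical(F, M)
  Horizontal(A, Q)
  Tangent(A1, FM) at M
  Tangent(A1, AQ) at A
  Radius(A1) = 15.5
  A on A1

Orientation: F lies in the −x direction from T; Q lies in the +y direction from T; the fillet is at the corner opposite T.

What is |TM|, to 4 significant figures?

76.35

T is at the origin; T and F share the same y with |TF| = 67.7 and F on the −x side, so F = (-67.70, 0.000). TQ is vertical with |TQ| = 50.8 and Q on the +y side, so Q = (0.000, 50.80). The virtual corner opposite T is at (-67.70, 50.80). A1 meets FM tangentially, so LM is at right angles to FM and tangency of A1 to AQ means the radius LA is perpendicular to AQ, with radius 15.5, so the center L sits 15.5 in from both sides at L = (-52.20, 35.30). That places the tangent points at M = (-67.70, 35.30) on FM and A = (-52.20, 50.80) on AQ. Then |TM| = |M − T| = 76.35.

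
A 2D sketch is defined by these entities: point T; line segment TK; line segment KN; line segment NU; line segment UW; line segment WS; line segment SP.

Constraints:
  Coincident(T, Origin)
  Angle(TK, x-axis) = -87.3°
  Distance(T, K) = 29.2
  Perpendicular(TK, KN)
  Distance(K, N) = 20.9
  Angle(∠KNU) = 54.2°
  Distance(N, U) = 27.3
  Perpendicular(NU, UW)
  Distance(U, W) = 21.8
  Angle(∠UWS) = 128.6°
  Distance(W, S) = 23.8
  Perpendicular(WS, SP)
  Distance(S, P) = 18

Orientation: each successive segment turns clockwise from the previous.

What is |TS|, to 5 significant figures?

45.749

T is at the origin; TK runs at -87.3° with length 29.2, so K = (1.3755, -29.168). TK is perpendicular to KN, so KN runs at -177.30°; with |KN| = 20.9, N = (-19.501, -30.152). ∠KNU = 54.2° gives NU at 56.900° from the x-axis; with |NU| = 27.3, U = (-4.5927, -7.2824). The perpendicularity gives UW at right angles to NU, so UW runs at -33.100°; with |UW| = 21.8, W = (13.670, -19.187). ∠UWS = 128.6° gives WS at -84.500° from the x-axis; with |WS| = 23.8, S = (15.951, -42.878). Then |TS| = |S − T| = 45.749.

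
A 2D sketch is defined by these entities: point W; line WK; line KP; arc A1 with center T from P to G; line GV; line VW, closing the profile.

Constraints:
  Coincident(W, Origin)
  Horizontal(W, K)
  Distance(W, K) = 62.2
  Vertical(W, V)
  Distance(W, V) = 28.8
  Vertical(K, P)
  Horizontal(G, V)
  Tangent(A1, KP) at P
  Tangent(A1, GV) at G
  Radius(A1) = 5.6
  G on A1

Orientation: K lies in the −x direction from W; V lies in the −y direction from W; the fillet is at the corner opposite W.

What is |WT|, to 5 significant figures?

61.170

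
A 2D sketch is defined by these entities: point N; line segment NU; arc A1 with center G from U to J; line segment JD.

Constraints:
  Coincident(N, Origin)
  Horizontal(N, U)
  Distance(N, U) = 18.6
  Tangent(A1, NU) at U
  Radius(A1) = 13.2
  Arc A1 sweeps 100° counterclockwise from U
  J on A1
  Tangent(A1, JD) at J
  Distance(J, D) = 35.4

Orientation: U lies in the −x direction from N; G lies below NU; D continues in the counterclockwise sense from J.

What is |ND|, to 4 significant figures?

56.42

N is at the origin; N and U share the same y with |NU| = 18.6 and U on the −x side, so U = (-18.60, 0.000). A1 meets NU tangentially, so GU is at right angles to NU, so G = U + (0, -13.2) = (-18.60, -13.20). On A1, U sits at bearing 90° from G; a 100° counterclockwise sweep puts J at bearing 190°, so J = G + 13.2·(cos 190°, sin 190°) = (-31.60, -15.49). The tangent condition forces GJ to be normal to JD, so JD runs along (−sin 190°, cos 190°); with |JD| = 35.4, D = (-25.45, -50.35). Then |ND| = |D − N| = 56.42.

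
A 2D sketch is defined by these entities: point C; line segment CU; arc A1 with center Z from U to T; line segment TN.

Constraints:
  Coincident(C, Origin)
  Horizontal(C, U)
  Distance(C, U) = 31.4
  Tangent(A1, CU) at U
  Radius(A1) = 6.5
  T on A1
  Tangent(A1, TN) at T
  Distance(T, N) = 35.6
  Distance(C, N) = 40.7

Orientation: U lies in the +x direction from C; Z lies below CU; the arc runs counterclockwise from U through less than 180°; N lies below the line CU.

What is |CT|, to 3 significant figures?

25.6

Checks: ∠(ZU, UC) = 90.00° ✓; |ZT| = 6.500 ✓; ∠(ZT, TN) = 90.00° ✓; |TN| = 35.60 ✓; |CN| = 40.70 ✓.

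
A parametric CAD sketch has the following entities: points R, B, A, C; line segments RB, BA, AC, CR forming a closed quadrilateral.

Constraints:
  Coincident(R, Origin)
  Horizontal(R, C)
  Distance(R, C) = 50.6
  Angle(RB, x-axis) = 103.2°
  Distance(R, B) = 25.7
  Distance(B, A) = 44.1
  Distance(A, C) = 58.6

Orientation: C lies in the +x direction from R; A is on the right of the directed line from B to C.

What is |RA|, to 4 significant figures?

19.66

Checks: RB at 103.2° ✓; |BA| = 44.10 ✓; |AC| = 58.60 ✓.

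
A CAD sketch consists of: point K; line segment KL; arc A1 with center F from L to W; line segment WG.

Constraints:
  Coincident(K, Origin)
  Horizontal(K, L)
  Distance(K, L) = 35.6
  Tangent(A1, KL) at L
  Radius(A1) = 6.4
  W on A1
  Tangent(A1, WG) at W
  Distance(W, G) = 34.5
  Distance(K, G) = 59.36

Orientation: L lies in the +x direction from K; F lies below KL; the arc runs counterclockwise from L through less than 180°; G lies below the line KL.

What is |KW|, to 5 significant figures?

31.023

Checks: |FW| = 6.400 ✓; ∠(FW, WG) = 90.00° ✓; |WG| = 34.50 ✓; |KG| = 59.36 ✓.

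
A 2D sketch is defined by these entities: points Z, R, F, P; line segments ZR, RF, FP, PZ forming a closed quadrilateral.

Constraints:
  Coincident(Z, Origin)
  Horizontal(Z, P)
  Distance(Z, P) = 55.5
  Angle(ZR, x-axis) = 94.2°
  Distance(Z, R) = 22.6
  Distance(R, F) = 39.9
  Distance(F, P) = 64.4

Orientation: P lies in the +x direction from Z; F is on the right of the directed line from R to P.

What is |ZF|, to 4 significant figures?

18.29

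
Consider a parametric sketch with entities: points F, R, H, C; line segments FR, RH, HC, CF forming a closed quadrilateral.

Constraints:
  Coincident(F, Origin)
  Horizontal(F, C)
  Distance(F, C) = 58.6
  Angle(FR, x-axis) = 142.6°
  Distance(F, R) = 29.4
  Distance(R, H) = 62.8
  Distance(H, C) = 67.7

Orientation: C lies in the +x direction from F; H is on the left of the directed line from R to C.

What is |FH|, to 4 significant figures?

63.43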